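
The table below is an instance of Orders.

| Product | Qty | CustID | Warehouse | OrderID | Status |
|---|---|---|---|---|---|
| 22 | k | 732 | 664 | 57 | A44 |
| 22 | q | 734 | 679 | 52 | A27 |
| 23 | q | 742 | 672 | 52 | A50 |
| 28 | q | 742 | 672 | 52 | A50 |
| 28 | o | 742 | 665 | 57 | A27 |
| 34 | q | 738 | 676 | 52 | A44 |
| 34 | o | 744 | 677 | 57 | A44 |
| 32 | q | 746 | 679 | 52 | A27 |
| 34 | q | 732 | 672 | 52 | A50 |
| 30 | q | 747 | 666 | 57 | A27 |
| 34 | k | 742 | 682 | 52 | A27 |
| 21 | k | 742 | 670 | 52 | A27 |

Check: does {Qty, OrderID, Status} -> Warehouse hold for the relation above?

(Qty=k, OrderID=57, Status=A44): 1 row → Warehouse = 664 ✓
(Qty=q, OrderID=52, Status=A27): 2 rows → Warehouse = 679, 679 ✓
(Qty=q, OrderID=52, Status=A50): 3 rows → Warehouse = 672, 672, 672 ✓
(Qty=o, OrderID=57, Status=A27): 1 row → Warehouse = 665 ✓
(Qty=q, OrderID=52, Status=A44): 1 row → Warehouse = 676 ✓
(Qty=o, OrderID=57, Status=A44): 1 row → Warehouse = 677 ✓
(Qty=q, OrderID=57, Status=A27): 1 row → Warehouse = 666 ✓
(Qty=k, OrderID=52, Status=A27): 2 rows → Warehouse takes values {682, 670} — violation
Two rows agree on {Qty, OrderID, Status} but differ on Warehouse, so {Qty, OrderID, Status} -> Warehouse does not hold.

No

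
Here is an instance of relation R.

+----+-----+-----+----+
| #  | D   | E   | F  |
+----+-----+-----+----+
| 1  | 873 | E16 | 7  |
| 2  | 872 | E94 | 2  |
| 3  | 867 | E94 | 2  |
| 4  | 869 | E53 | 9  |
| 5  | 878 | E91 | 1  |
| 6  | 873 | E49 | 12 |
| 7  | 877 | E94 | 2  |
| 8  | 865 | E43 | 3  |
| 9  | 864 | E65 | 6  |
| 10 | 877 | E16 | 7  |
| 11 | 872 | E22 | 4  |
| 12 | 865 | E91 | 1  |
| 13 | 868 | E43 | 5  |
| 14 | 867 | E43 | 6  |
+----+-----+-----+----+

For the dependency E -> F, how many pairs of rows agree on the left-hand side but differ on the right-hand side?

3

E=E16: all 2 rows agree on F — 0 pairs.
E=E94: all 3 rows agree on F — 0 pairs.
E=E91: all 2 rows agree on F — 0 pairs.
E=E43: violating pairs (8,13), (8,14), (13,14) — 3 pairs.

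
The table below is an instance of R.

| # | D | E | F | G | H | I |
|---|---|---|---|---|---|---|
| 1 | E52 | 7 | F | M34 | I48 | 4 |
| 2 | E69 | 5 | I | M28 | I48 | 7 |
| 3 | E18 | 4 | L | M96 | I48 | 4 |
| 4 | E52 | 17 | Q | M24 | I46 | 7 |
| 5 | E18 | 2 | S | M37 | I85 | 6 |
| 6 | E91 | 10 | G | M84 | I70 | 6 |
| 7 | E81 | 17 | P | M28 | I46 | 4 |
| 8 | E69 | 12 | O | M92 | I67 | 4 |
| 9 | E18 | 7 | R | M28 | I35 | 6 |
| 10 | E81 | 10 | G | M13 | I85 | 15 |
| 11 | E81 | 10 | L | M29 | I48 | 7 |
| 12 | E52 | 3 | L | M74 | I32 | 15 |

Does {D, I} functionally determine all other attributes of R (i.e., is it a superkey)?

Rows 5 and 9 have the same {D, I} value (D=E18, I=6) but are distinct tuples, so {D, I} does not determine every attribute — not a superkey.

No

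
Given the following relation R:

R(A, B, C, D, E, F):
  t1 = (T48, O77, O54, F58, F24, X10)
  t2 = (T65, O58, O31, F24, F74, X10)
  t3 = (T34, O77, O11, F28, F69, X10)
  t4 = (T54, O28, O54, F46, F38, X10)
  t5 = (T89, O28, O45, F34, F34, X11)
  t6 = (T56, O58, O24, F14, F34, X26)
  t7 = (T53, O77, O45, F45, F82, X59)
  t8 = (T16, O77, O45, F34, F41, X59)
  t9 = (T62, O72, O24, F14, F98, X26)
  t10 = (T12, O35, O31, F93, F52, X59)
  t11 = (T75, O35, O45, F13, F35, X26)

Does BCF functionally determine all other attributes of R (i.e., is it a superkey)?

Rows 7 and 8 have the same BCF value (B=O77, C=O45, F=X59) but are distinct tuples, so BCF does not determine every attribute — not a superkey.

No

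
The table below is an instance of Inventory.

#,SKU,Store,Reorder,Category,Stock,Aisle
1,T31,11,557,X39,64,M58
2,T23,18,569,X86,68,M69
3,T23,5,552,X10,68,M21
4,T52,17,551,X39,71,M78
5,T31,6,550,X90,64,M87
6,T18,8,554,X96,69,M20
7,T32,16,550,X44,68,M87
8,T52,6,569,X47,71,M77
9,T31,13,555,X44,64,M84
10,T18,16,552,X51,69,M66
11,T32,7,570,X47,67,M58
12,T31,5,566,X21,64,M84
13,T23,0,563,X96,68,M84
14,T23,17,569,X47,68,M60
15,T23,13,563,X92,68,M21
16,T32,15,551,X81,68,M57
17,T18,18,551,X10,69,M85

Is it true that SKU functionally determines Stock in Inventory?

No

SKU=T31: rows 1, 5, 9, 12 → Stock = 64, 64, 64, 64 ✓
SKU=T23: rows 2, 3, 13, 14, 15 → Stock = 68, 68, 68, 68, 68 ✓
SKU=T52: rows 4, 8 → Stock = 71, 71 ✓
SKU=T18: rows 6, 10, 17 → Stock = 69, 69, 69 ✓
SKU=T32: rows 7, 11, 16 → Stock takes values {68, 67} — violation
Two rows agree on SKU but differ on Stock, so SKU → Stock does not hold.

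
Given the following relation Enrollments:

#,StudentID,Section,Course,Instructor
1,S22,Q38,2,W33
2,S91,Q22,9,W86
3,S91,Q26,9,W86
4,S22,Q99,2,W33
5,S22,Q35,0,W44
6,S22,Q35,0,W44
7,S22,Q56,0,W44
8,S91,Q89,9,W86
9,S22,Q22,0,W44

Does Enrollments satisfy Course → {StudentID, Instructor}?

Yes

Course=2: rows 1, 4 → {StudentID,Instructor} = (S22, W33), (S22, W33) ✓
Course=9: rows 2, 3, 8 → {StudentID,Instructor} = (S91, W86), (S91, W86), (S91, W86) ✓
Course=0: rows 5, 6, 7, 9 → {StudentID,Instructor} = (S22, W44), (S22, W44), (S22, W44), (S22, W44) ✓
Every Course value is associated with a single {StudentID, Instructor} value, so Course → {StudentID, Instructor} holds.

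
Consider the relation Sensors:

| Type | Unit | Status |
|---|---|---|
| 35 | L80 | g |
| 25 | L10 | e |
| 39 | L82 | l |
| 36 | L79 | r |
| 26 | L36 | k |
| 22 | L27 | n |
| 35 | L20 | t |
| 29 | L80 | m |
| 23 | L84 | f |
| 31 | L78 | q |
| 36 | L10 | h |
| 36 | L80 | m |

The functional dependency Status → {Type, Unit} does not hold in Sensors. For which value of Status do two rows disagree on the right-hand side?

m

Status=g: 1 row → {Type,Unit} = (35, L80) ✓
Status=e: 1 row → {Type,Unit} = (25, L10) ✓
Status=l: 1 row → {Type,Unit} = (39, L82) ✓
Status=r: 1 row → {Type,Unit} = (36, L79) ✓
Status=k: 1 row → {Type,Unit} = (26, L36) ✓
Status=n: 1 row → {Type,Unit} = (22, L27) ✓
Status=t: 1 row → {Type,Unit} = (35, L20) ✓
Status=m: 2 rows → {Type,Unit} takes values {(29, L80), (36, L80)} — violation
Status=f: 1 row → {Type,Unit} = (23, L84) ✓
Status=q: 1 row → {Type,Unit} = (31, L78) ✓
Status=h: 1 row → {Type,Unit} = (36, L10) ✓
The only Status value with inconsistent RHS is Status=m.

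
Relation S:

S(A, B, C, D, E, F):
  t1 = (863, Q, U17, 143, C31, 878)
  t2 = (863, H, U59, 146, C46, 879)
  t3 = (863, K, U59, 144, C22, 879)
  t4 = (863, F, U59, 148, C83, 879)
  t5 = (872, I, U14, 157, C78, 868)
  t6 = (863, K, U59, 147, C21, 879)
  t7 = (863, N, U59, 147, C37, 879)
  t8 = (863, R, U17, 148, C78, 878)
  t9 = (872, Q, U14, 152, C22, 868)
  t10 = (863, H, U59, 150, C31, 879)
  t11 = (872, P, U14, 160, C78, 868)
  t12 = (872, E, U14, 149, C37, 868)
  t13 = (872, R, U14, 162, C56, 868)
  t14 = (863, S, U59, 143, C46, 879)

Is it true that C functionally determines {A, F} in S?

Yes

C=U17: rows 1, 8 → {A,F} = (863, 878), (863, 878) ✓
C=U59: rows 2, 3, 4, 6, 7, 10, 14 → {A,F} = (863, 879), (863, 879), (863, 879), (863, 879), (863, 879), (863, 879), (863, 879) ✓
C=U14: rows 5, 9, 11, 12, 13 → {A,F} = (872, 868), (872, 868), (872, 868), (872, 868), (872, 868) ✓
Every C value is associated with a single {A, F} value, so C -> {A, F} holds.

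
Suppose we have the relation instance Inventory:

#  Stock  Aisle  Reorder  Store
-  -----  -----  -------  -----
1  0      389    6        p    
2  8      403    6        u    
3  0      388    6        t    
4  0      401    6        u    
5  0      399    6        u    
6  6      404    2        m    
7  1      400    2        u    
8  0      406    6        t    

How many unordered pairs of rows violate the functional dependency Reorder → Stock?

6

Reorder=6: violating pairs (1,2), (2,3), (2,4), (2,5), (2,8) — 5 pairs.
Reorder=2: violating pairs (6,7) — 1 pair.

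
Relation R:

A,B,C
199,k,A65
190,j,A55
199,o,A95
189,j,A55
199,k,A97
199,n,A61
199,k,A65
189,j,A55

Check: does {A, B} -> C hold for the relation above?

(A=199, B=k): 3 rows → C takes values {A65, A97} — violation
(A=190, B=j): 1 row → C = A55 ✓
(A=199, B=o): 1 row → C = A95 ✓
(A=189, B=j): 2 rows → C = A55, A55 ✓
(A=199, B=n): 1 row → C = A61 ✓
Two rows agree on {A, B} but differ on C, so {A, B} -> C does not hold.

No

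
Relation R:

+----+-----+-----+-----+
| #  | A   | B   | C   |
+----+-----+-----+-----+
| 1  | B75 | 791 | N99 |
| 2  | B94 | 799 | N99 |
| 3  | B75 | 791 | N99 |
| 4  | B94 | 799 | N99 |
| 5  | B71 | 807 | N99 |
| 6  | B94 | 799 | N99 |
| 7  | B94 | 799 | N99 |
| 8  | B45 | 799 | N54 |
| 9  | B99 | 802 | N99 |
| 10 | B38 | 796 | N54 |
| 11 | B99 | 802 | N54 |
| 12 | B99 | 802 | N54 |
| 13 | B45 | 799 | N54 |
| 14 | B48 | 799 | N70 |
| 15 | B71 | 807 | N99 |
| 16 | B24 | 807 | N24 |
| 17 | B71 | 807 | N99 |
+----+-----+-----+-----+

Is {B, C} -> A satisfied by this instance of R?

Yes

(B=791, C=N99): rows 1, 3 → A = B75, B75 ✓
(B=799, C=N99): rows 2, 4, 6, 7 → A = B94, B94, B94, B94 ✓
(B=807, C=N99): rows 5, 15, 17 → A = B71, B71, B71 ✓
(B=799, C=N54): rows 8, 13 → A = B45, B45 ✓
(B=802, C=N99): row 9 → A = B99 ✓
(B=796, C=N54): row 10 → A = B38 ✓
(B=802, C=N54): rows 11, 12 → A = B99, B99 ✓
(B=799, C=N70): row 14 → A = B48 ✓
(B=807, C=N24): row 16 → A = B24 ✓
Every {B, C} value is associated with a single A value, so {B, C} -> A holds.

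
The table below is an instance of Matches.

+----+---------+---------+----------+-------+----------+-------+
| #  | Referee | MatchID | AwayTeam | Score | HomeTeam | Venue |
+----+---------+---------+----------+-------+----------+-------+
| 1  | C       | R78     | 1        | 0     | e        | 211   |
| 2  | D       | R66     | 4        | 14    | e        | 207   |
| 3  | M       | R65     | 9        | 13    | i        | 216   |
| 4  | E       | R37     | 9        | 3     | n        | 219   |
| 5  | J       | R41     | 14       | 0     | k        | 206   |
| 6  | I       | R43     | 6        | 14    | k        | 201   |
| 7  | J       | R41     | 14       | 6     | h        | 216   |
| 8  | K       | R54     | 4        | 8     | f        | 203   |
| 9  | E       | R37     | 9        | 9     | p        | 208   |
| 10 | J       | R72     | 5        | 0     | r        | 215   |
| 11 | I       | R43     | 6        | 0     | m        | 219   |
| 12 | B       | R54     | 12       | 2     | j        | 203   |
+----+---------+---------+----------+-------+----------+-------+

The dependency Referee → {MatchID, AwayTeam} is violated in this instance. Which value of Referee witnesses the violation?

J

Referee=C: row 1 → {MatchID,AwayTeam} = (R78, 1) ✓
Referee=D: row 2 → {MatchID,AwayTeam} = (R66, 4) ✓
Referee=M: row 3 → {MatchID,AwayTeam} = (R65, 9) ✓
Referee=E: rows 4, 9 → {MatchID,AwayTeam} = (R37, 9), (R37, 9) ✓
Referee=J: rows 5, 7, 10 → {MatchID,AwayTeam} takes values {(R41, 14), (R72, 5)} — violation
Referee=I: rows 6, 11 → {MatchID,AwayTeam} = (R43, 6), (R43, 6) ✓
Referee=K: row 8 → {MatchID,AwayTeam} = (R54, 4) ✓
Referee=B: row 12 → {MatchID,AwayTeam} = (R54, 12) ✓
The only Referee value with inconsistent RHS is Referee=J.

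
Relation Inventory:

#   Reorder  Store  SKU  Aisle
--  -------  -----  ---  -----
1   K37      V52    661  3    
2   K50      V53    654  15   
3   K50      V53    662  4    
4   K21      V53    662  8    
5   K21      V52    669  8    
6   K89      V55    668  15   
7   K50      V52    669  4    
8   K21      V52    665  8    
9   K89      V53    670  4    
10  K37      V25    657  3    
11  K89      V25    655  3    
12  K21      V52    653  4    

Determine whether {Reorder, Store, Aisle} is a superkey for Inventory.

No

Rows 5 and 8 have the same {Reorder, Store, Aisle} value (Reorder=K21, Store=V52, Aisle=8) but are distinct tuples, so {Reorder, Store, Aisle} does not determine every attribute — not a superkey.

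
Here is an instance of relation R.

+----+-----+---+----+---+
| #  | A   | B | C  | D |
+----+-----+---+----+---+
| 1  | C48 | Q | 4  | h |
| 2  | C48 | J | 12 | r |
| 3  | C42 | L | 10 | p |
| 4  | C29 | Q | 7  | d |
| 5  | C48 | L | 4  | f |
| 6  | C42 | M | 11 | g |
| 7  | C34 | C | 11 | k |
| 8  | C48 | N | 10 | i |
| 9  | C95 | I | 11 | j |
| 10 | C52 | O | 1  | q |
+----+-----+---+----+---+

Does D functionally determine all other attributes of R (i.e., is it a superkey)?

All 10 rows have distinct D values, so D → (all attributes) holds and D is a superkey.

Yes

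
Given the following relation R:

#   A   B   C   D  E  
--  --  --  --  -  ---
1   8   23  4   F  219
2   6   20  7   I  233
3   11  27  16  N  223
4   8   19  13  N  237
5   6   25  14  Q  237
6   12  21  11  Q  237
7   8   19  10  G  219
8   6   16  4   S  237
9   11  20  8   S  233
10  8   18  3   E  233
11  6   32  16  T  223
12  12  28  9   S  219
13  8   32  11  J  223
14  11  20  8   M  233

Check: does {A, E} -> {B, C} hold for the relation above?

(A=8, E=219): rows 1, 7 → {B,C} takes values {(23, 4), (19, 10)} — violation
(A=6, E=233): row 2 → {B,C} = (20, 7) ✓
(A=11, E=223): row 3 → {B,C} = (27, 16) ✓
(A=8, E=237): row 4 → {B,C} = (19, 13) ✓
(A=6, E=237): rows 5, 8 → {B,C} takes values {(25, 14), (16, 4)} — violation
(A=12, E=237): row 6 → {B,C} = (21, 11) ✓
(A=11, E=233): rows 9, 14 → {B,C} = (20, 8), (20, 8) ✓
(A=8, E=233): row 10 → {B,C} = (18, 3) ✓
(A=6, E=223): row 11 → {B,C} = (32, 16) ✓
(A=12, E=219): row 12 → {B,C} = (28, 9) ✓
(A=8, E=223): row 13 → {B,C} = (32, 11) ✓
Two rows agree on {A, E} but differ on {B, C}, so {A, E} -> {B, C} does not hold.

No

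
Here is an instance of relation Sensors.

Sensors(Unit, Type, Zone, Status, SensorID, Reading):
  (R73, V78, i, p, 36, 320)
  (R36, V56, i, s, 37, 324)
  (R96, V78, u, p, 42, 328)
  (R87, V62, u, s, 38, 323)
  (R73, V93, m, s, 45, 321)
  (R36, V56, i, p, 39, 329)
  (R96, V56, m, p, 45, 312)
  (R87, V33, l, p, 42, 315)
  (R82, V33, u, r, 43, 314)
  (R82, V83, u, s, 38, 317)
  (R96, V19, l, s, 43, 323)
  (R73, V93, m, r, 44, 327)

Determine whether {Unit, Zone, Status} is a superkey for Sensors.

Yes

All 12 rows have distinct {Unit, Zone, Status} values, so {Unit, Zone, Status} → (all attributes) holds and {Unit, Zone, Status} is a superkey.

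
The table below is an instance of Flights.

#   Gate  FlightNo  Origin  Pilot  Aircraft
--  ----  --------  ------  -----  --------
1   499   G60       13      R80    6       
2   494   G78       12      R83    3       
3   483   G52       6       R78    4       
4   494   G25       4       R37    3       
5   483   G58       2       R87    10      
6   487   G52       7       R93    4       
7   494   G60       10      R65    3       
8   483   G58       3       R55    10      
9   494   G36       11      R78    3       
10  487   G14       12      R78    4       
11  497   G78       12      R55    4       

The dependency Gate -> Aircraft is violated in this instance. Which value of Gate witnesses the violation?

483

Gate=499: row 1 → Aircraft = 6 ✓
Gate=494: rows 2, 4, 7, 9 → Aircraft = 3, 3, 3, 3 ✓
Gate=483: rows 3, 5, 8 → Aircraft takes values {4, 10} — violation
Gate=487: rows 6, 10 → Aircraft = 4, 4 ✓
Gate=497: row 11 → Aircraft = 4 ✓
The only Gate value with inconsistent Aircraft is Gate=483.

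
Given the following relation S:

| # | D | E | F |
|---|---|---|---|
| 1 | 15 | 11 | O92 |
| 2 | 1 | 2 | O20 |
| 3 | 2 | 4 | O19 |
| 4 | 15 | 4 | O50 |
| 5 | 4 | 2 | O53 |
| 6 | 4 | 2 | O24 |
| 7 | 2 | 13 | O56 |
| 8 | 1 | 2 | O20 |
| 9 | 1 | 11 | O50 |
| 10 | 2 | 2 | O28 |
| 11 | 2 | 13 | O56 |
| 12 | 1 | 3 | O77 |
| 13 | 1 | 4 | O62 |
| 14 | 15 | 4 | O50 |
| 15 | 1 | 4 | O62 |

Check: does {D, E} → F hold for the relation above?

No

(D=15, E=11): row 1 → F = O92 ✓
(D=1, E=2): rows 2, 8 → F = O20, O20 ✓
(D=2, E=4): row 3 → F = O19 ✓
(D=15, E=4): rows 4, 14 → F = O50, O50 ✓
(D=4, E=2): rows 5, 6 → F takes values {O53, O24} — violation
(D=2, E=13): rows 7, 11 → F = O56, O56 ✓
(D=1, E=11): row 9 → F = O50 ✓
(D=2, E=2): row 10 → F = O28 ✓
(D=1, E=3): row 12 → F = O77 ✓
(D=1, E=4): rows 13, 15 → F = O62, O62 ✓
Two rows agree on {D, E} but differ on F, so {D, E} → F does not hold.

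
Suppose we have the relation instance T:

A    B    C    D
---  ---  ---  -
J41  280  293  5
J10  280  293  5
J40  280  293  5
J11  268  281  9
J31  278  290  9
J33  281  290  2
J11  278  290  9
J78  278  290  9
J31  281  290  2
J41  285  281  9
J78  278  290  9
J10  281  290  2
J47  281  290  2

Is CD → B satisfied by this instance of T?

No

(C=293, D=5): 3 rows → B = 280, 280, 280 ✓
(C=281, D=9): 2 rows → B takes values {268, 285} — violation
(C=290, D=9): 4 rows → B = 278, 278, 278, 278 ✓
(C=290, D=2): 4 rows → B = 281, 281, 281, 281 ✓
Two rows agree on CD but differ on B, so CD → B does not hold.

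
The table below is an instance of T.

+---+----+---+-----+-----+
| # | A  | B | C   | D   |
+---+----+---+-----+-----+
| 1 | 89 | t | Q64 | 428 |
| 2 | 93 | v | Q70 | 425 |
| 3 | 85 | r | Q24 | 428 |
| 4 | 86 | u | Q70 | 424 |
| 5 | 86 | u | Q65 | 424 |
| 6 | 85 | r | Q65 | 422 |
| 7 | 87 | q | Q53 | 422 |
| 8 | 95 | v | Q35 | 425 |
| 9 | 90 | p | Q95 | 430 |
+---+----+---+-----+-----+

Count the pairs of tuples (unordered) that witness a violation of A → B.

A=85: all 2 rows agree on B — 0 pairs.
A=86: all 2 rows agree on B — 0 pairs.

0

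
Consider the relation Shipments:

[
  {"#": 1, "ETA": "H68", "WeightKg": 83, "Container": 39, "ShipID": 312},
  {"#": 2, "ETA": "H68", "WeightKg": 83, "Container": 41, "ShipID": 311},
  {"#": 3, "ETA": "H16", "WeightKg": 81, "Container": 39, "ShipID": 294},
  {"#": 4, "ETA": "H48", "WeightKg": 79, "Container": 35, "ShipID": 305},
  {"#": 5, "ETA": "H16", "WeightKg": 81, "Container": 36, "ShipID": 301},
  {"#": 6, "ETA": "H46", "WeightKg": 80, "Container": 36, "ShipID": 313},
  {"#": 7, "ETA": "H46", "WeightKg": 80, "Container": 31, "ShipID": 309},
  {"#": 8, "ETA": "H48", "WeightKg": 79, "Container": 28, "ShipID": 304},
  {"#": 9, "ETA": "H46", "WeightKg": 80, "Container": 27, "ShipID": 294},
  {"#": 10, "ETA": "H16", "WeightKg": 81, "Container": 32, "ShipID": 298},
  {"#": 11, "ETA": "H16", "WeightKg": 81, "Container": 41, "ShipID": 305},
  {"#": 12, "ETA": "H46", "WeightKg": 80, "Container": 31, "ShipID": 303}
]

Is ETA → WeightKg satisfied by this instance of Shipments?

Yes

ETA=H68: rows 1, 2 → WeightKg = 83, 83 ✓
ETA=H16: rows 3, 5, 10, 11 → WeightKg = 81, 81, 81, 81 ✓
ETA=H48: rows 4, 8 → WeightKg = 79, 79 ✓
ETA=H46: rows 6, 7, 9, 12 → WeightKg = 80, 80, 80, 80 ✓
Every ETA value is associated with a single WeightKg value, so ETA → WeightKg holds.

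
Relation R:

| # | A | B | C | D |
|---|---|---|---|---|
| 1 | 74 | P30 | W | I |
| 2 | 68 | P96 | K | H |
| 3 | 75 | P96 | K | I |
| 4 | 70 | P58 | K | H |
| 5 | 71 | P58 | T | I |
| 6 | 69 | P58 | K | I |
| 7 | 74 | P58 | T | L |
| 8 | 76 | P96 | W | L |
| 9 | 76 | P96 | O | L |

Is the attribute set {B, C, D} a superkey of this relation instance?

All 9 rows have distinct {B, C, D} values, so {B, C, D} → (all attributes) holds and {B, C, D} is a superkey.

Yes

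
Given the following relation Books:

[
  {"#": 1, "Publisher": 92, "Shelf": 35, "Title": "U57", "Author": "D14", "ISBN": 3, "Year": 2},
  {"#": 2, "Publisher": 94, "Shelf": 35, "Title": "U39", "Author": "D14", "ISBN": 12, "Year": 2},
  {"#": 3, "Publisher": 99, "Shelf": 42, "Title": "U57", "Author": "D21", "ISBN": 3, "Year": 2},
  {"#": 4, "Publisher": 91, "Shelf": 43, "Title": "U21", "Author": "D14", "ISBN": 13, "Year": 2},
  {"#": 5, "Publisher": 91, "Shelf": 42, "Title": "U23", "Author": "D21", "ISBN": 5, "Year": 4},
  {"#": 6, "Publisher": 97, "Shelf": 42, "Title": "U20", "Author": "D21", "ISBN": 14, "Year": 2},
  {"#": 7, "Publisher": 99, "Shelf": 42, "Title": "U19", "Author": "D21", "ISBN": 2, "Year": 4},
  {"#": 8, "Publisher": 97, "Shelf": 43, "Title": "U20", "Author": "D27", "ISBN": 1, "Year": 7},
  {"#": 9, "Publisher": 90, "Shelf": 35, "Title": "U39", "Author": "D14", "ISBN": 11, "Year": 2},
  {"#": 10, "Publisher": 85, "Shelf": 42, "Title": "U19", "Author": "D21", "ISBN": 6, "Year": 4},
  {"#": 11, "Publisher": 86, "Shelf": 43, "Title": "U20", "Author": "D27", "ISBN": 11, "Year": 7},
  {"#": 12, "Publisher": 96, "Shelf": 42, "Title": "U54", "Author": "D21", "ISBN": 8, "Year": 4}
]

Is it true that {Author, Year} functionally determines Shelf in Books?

(Author=D14, Year=2): rows 1, 2, 4, 9 → Shelf takes values {35, 43} — violation
(Author=D21, Year=2): rows 3, 6 → Shelf = 42, 42 ✓
(Author=D21, Year=4): rows 5, 7, 10, 12 → Shelf = 42, 42, 42, 42 ✓
(Author=D27, Year=7): rows 8, 11 → Shelf = 43, 43 ✓
Two rows agree on {Author, Year} but differ on Shelf, so {Author, Year} → Shelf does not hold.

No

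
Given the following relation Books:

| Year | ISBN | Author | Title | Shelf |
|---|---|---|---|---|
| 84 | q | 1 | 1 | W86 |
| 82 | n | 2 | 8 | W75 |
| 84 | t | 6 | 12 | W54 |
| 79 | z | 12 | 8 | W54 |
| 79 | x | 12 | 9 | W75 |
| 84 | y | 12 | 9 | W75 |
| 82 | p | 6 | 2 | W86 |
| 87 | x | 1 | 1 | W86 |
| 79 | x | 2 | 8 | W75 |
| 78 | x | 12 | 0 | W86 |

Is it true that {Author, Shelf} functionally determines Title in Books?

Yes

(Author=1, Shelf=W86): 2 rows → Title = 1, 1 ✓
(Author=2, Shelf=W75): 2 rows → Title = 8, 8 ✓
(Author=6, Shelf=W54): 1 row → Title = 12 ✓
(Author=12, Shelf=W54): 1 row → Title = 8 ✓
(Author=12, Shelf=W75): 2 rows → Title = 9, 9 ✓
(Author=6, Shelf=W86): 1 row → Title = 2 ✓
(Author=12, Shelf=W86): 1 row → Title = 0 ✓
Every {Author, Shelf} value is associated with a single Title value, so {Author, Shelf} -> Title holds.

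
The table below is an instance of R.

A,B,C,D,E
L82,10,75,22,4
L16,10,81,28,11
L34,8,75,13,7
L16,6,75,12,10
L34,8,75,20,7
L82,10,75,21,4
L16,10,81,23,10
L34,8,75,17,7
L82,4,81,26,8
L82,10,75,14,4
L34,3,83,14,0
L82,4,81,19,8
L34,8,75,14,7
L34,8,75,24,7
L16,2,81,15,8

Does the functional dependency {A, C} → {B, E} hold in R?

No

(A=L82, C=75): 3 rows → {B,E} = (10, 4), (10, 4), (10, 4) ✓
(A=L16, C=81): 3 rows → {B,E} takes values {(10, 11), (10, 10), (2, 8)} — violation
(A=L34, C=75): 5 rows → {B,E} = (8, 7), (8, 7), (8, 7), (8, 7), (8, 7) ✓
(A=L16, C=75): 1 row → {B,E} = (6, 10) ✓
(A=L82, C=81): 2 rows → {B,E} = (4, 8), (4, 8) ✓
(A=L34, C=83): 1 row → {B,E} = (3, 0) ✓
Two rows agree on {A, C} but differ on {B, E}, so {A, C} → {B, E} does not hold.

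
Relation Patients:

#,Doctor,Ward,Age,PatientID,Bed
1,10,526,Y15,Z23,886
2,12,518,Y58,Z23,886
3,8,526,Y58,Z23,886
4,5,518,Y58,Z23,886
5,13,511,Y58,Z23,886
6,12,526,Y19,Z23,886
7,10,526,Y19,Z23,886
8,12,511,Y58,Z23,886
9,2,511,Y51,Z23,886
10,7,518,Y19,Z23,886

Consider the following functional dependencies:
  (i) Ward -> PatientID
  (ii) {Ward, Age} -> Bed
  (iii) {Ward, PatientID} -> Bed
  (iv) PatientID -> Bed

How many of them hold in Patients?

4

(i) Ward -> PatientID: every LHS value maps to a single RHS value — holds.
(ii) {Ward, Age} -> Bed: every LHS value maps to a single RHS value — holds.
(iii) {Ward, PatientID} -> Bed: every LHS value maps to a single RHS value — holds.
(iv) PatientID -> Bed: every LHS value maps to a single RHS value — holds.
4 of the 4 dependencies hold.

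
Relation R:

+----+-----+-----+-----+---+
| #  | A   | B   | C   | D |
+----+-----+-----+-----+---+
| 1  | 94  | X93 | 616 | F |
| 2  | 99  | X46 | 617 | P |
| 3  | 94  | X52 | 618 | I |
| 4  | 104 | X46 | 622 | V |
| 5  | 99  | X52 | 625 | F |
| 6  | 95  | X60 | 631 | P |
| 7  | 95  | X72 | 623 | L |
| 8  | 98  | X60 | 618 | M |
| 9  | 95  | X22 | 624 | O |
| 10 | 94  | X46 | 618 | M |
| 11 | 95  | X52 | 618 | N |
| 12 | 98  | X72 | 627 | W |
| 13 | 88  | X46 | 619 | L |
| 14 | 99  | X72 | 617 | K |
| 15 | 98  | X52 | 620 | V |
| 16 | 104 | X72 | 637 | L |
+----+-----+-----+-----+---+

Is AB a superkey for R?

All 16 rows have distinct AB values, so AB → (all attributes) holds and AB is a superkey.

Yes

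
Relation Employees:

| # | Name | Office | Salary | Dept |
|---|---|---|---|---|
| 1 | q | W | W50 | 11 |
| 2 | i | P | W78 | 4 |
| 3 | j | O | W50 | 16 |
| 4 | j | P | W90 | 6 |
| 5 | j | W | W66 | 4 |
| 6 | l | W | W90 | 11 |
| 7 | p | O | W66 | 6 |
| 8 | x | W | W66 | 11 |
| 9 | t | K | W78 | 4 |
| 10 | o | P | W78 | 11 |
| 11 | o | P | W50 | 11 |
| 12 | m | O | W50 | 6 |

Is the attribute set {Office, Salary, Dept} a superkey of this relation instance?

Yes

All 12 rows have distinct {Office, Salary, Dept} values, so {Office, Salary, Dept} → (all attributes) holds and {Office, Salary, Dept} is a superkey.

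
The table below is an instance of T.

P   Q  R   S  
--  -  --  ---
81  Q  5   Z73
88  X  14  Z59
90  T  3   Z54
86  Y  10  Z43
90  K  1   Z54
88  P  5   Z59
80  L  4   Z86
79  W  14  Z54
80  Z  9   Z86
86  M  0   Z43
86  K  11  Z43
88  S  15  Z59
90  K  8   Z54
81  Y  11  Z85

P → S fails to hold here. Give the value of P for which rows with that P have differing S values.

P=81: 2 rows → S takes values {Z73, Z85} — violation
P=88: 3 rows → S = Z59, Z59, Z59 ✓
P=90: 3 rows → S = Z54, Z54, Z54 ✓
P=86: 3 rows → S = Z43, Z43, Z43 ✓
P=80: 2 rows → S = Z86, Z86 ✓
P=79: 1 row → S = Z54 ✓
The only P value with inconsistent S is P=81.

81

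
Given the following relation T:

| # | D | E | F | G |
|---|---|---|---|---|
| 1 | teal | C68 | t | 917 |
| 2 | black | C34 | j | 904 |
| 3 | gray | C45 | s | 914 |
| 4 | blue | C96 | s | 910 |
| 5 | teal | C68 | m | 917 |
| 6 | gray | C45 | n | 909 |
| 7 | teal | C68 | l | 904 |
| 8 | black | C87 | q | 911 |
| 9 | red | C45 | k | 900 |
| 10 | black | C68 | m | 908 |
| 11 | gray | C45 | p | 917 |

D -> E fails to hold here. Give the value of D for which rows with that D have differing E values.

D=teal: rows 1, 5, 7 → E = C68, C68, C68 ✓
D=black: rows 2, 8, 10 → E takes values {C34, C87, C68} — violation
D=gray: rows 3, 6, 11 → E = C45, C45, C45 ✓
D=blue: row 4 → E = C96 ✓
D=red: row 9 → E = C45 ✓
The only D value with inconsistent E is D=black.

black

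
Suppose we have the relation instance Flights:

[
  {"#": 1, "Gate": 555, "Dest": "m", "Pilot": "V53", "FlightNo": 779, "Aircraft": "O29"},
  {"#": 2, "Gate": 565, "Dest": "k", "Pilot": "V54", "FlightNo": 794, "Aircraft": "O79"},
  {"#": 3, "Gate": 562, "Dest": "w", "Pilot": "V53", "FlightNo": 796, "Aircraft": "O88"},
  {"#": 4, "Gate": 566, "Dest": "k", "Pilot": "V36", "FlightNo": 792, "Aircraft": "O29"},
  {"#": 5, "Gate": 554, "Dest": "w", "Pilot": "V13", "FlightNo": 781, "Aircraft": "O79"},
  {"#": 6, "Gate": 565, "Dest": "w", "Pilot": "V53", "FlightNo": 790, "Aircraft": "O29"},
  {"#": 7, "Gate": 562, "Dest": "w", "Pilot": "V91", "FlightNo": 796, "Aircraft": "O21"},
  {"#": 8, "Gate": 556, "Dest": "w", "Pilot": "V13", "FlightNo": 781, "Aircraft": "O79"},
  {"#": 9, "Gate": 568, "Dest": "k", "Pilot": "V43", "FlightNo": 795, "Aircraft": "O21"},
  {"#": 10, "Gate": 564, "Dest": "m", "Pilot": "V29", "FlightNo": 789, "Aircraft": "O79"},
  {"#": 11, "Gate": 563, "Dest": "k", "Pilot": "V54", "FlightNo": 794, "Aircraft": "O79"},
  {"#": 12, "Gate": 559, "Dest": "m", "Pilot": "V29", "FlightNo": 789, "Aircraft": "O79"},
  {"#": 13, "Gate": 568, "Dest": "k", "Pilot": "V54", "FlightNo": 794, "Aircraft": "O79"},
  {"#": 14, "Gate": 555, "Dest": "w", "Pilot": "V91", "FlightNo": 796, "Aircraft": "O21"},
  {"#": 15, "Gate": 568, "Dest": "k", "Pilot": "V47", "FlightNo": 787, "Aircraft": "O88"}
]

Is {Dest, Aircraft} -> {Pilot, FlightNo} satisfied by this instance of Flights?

(Dest=m, Aircraft=O29): row 1 → {Pilot,FlightNo} = (V53, 779) ✓
(Dest=k, Aircraft=O79): rows 2, 11, 13 → {Pilot,FlightNo} = (V54, 794), (V54, 794), (V54, 794) ✓
(Dest=w, Aircraft=O88): row 3 → {Pilot,FlightNo} = (V53, 796) ✓
(Dest=k, Aircraft=O29): row 4 → {Pilot,FlightNo} = (V36, 792) ✓
(Dest=w, Aircraft=O79): rows 5, 8 → {Pilot,FlightNo} = (V13, 781), (V13, 781) ✓
(Dest=w, Aircraft=O29): row 6 → {Pilot,FlightNo} = (V53, 790) ✓
(Dest=w, Aircraft=O21): rows 7, 14 → {Pilot,FlightNo} = (V91, 796), (V91, 796) ✓
(Dest=k, Aircraft=O21): row 9 → {Pilot,FlightNo} = (V43, 795) ✓
(Dest=m, Aircraft=O79): rows 10, 12 → {Pilot,FlightNo} = (V29, 789), (V29, 789) ✓
(Dest=k, Aircraft=O88): row 15 → {Pilot,FlightNo} = (V47, 787) ✓
Every {Dest, Aircraft} value is associated with a single {Pilot, FlightNo} value, so {Dest, Aircraft} -> {Pilot, FlightNo} holds.

Yes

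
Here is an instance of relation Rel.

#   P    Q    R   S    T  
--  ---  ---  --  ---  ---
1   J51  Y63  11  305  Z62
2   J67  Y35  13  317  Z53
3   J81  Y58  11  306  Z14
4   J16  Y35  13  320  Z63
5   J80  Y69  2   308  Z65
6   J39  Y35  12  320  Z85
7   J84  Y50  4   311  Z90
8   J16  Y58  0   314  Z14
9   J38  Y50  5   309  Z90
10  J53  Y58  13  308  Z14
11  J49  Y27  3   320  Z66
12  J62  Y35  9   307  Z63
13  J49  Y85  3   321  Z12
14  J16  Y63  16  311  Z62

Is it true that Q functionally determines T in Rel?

No

Q=Y63: rows 1, 14 → T = Z62, Z62 ✓
Q=Y35: rows 2, 4, 6, 12 → T takes values {Z53, Z63, Z85} — violation
Q=Y58: rows 3, 8, 10 → T = Z14, Z14, Z14 ✓
Q=Y69: row 5 → T = Z65 ✓
Q=Y50: rows 7, 9 → T = Z90, Z90 ✓
Q=Y27: row 11 → T = Z66 ✓
Q=Y85: row 13 → T = Z12 ✓
Two rows agree on Q but differ on T, so Q → T does not hold.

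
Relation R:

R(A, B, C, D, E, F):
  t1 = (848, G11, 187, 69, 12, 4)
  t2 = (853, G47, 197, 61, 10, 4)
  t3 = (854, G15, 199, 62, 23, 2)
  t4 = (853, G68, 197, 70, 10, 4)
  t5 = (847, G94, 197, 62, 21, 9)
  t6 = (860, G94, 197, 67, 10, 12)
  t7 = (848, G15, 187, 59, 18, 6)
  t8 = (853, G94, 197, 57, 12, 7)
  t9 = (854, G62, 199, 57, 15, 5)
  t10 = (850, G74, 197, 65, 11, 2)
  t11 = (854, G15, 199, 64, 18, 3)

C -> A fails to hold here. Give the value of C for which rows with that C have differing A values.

C=187: rows 1, 7 → A = 848, 848 ✓
C=197: rows 2, 4, 5, 6, 8, 10 → A takes values {853, 847, 860, 850} — violation
C=199: rows 3, 9, 11 → A = 854, 854, 854 ✓
The only C value with inconsistent A is C=197.

197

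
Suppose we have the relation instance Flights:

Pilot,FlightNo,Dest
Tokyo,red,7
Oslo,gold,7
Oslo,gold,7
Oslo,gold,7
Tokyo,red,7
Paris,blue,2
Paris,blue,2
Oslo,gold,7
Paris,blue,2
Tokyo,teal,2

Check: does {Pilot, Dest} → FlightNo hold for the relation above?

(Pilot=Tokyo, Dest=7): 2 rows → FlightNo = red, red ✓
(Pilot=Oslo, Dest=7): 4 rows → FlightNo = gold, gold, gold, gold ✓
(Pilot=Paris, Dest=2): 3 rows → FlightNo = blue, blue, blue ✓
(Pilot=Tokyo, Dest=2): 1 row → FlightNo = teal ✓
Every {Pilot, Dest} value is associated with a single FlightNo value, so {Pilot, Dest} → FlightNo holds.

Yes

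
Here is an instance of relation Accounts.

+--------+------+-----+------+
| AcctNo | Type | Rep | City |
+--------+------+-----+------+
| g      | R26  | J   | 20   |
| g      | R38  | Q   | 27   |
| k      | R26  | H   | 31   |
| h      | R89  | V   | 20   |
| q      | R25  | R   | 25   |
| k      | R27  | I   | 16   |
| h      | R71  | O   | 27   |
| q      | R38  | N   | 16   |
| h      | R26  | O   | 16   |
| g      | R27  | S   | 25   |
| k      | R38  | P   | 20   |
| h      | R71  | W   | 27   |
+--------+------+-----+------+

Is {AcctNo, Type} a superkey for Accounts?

Two distinct rows share (AcctNo=h, Type=R71), so {AcctNo, Type} does not determine every attribute — not a superkey.

No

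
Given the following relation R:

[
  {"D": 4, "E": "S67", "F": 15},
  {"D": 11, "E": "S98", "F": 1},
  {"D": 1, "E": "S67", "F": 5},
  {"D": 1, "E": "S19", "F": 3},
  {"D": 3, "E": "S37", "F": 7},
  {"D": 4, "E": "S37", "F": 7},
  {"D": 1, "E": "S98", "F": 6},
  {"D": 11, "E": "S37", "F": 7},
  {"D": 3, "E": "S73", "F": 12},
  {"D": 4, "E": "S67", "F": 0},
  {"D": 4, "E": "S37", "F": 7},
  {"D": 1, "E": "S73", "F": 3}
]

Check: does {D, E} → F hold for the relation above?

No

(D=4, E=S67): 2 rows → F takes values {15, 0} — violation
(D=11, E=S98): 1 row → F = 1 ✓
(D=1, E=S67): 1 row → F = 5 ✓
(D=1, E=S19): 1 row → F = 3 ✓
(D=3, E=S37): 1 row → F = 7 ✓
(D=4, E=S37): 2 rows → F = 7, 7 ✓
(D=1, E=S98): 1 row → F = 6 ✓
(D=11, E=S37): 1 row → F = 7 ✓
(D=3, E=S73): 1 row → F = 12 ✓
(D=1, E=S73): 1 row → F = 3 ✓
Two rows agree on {D, E} but differ on F, so {D, E} → F does not hold.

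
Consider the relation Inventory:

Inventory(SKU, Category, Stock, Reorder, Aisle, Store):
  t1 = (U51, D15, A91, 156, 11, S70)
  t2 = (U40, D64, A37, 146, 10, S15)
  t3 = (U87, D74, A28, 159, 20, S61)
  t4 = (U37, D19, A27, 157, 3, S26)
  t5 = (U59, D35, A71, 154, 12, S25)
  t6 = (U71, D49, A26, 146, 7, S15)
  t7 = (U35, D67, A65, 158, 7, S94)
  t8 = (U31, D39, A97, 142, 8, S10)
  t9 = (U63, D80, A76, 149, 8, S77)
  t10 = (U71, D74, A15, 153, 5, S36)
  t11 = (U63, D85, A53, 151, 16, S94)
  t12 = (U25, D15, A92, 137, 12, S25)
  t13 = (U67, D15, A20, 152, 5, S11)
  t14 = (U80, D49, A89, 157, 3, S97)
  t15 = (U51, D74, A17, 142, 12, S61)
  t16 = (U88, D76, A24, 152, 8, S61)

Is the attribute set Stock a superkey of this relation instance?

Yes

All 16 rows have distinct Stock values, so Stock → (all attributes) holds and Stock is a superkey.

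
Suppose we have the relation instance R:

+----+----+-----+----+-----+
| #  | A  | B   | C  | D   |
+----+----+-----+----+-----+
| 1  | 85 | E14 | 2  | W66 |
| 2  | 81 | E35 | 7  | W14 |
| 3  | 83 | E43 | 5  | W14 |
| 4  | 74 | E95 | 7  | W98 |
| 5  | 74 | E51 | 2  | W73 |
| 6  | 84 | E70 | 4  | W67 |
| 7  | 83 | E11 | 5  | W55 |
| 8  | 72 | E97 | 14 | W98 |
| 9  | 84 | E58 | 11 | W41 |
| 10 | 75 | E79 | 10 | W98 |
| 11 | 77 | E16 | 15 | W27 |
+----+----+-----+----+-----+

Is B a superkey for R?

Yes

All 11 rows have distinct B values, so B → (all attributes) holds and B is a superkey.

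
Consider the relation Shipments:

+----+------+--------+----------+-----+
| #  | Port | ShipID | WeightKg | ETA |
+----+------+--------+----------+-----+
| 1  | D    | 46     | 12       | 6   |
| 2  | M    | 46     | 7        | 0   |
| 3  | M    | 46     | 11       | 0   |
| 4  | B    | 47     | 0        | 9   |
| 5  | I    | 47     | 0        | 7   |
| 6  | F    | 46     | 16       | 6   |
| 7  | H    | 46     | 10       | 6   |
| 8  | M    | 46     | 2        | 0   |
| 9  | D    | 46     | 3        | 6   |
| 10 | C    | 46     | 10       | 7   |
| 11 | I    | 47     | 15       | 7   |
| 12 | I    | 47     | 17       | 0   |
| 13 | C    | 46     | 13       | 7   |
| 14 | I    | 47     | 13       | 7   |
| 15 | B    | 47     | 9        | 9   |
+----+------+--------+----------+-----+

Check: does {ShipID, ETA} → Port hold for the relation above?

No

(ShipID=46, ETA=6): rows 1, 6, 7, 9 → Port takes values {D, F, H} — violation
(ShipID=46, ETA=0): rows 2, 3, 8 → Port = M, M, M ✓
(ShipID=47, ETA=9): rows 4, 15 → Port = B, B ✓
(ShipID=47, ETA=7): rows 5, 11, 14 → Port = I, I, I ✓
(ShipID=46, ETA=7): rows 10, 13 → Port = C, C ✓
(ShipID=47, ETA=0): row 12 → Port = I ✓
Two rows agree on {ShipID, ETA} but differ on Port, so {ShipID, ETA} → Port does not hold.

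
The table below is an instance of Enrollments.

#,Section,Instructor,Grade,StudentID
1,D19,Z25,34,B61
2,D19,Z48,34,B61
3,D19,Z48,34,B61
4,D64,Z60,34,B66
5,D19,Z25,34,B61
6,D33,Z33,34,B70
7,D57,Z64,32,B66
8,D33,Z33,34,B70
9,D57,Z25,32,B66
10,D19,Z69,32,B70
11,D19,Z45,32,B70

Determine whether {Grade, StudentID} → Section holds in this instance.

Yes

(Grade=34, StudentID=B61): rows 1, 2, 3, 5 → Section = D19, D19, D19, D19 ✓
(Grade=34, StudentID=B66): row 4 → Section = D64 ✓
(Grade=34, StudentID=B70): rows 6, 8 → Section = D33, D33 ✓
(Grade=32, StudentID=B66): rows 7, 9 → Section = D57, D57 ✓
(Grade=32, StudentID=B70): rows 10, 11 → Section = D19, D19 ✓
Every {Grade, StudentID} value is associated with a single Section value, so {Grade, StudentID} → Section holds.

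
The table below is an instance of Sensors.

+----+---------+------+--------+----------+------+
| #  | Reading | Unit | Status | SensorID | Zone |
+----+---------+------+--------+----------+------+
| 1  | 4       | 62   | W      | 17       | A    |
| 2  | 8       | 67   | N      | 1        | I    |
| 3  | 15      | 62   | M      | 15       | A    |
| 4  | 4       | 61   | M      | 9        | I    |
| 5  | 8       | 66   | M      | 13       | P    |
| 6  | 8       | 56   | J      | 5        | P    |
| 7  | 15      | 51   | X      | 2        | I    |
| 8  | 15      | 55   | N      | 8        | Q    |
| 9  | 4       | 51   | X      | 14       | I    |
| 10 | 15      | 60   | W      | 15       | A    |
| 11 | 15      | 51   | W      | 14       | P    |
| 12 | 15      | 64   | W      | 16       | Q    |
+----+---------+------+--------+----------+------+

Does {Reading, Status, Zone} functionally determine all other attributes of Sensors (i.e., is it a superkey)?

Yes

All 12 rows have distinct {Reading, Status, Zone} values, so {Reading, Status, Zone} → (all attributes) holds and {Reading, Status, Zone} is a superkey.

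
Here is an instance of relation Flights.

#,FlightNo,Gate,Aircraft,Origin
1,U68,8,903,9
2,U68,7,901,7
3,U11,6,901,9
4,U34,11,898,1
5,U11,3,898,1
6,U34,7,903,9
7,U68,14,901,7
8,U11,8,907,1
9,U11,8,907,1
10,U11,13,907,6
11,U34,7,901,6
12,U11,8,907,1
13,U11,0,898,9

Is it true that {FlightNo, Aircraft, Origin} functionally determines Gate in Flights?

(FlightNo=U68, Aircraft=903, Origin=9): row 1 → Gate = 8 ✓
(FlightNo=U68, Aircraft=901, Origin=7): rows 2, 7 → Gate takes values {7, 14} — violation
(FlightNo=U11, Aircraft=901, Origin=9): row 3 → Gate = 6 ✓
(FlightNo=U34, Aircraft=898, Origin=1): row 4 → Gate = 11 ✓
(FlightNo=U11, Aircraft=898, Origin=1): row 5 → Gate = 3 ✓
(FlightNo=U34, Aircraft=903, Origin=9): row 6 → Gate = 7 ✓
(FlightNo=U11, Aircraft=907, Origin=1): rows 8, 9, 12 → Gate = 8, 8, 8 ✓
(FlightNo=U11, Aircraft=907, Origin=6): row 10 → Gate = 13 ✓
(FlightNo=U34, Aircraft=901, Origin=6): row 11 → Gate = 7 ✓
(FlightNo=U11, Aircraft=898, Origin=9): row 13 → Gate = 0 ✓
Two rows agree on {FlightNo, Aircraft, Origin} but differ on Gate, so {FlightNo, Aircraft, Origin} -> Gate does not hold.

No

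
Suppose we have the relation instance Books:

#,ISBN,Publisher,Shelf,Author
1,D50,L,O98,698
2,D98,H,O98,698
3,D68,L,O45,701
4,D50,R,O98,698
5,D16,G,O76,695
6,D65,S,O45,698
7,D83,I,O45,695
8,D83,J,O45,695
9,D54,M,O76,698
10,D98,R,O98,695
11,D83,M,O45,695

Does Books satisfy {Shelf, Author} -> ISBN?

No

(Shelf=O98, Author=698): rows 1, 2, 4 → ISBN takes values {D50, D98} — violation
(Shelf=O45, Author=701): row 3 → ISBN = D68 ✓
(Shelf=O76, Author=695): row 5 → ISBN = D16 ✓
(Shelf=O45, Author=698): row 6 → ISBN = D65 ✓
(Shelf=O45, Author=695): rows 7, 8, 11 → ISBN = D83, D83, D83 ✓
(Shelf=O76, Author=698): row 9 → ISBN = D54 ✓
(Shelf=O98, Author=695): row 10 → ISBN = D98 ✓
Two rows agree on {Shelf, Author} but differ on ISBN, so {Shelf, Author} -> ISBN does not hold.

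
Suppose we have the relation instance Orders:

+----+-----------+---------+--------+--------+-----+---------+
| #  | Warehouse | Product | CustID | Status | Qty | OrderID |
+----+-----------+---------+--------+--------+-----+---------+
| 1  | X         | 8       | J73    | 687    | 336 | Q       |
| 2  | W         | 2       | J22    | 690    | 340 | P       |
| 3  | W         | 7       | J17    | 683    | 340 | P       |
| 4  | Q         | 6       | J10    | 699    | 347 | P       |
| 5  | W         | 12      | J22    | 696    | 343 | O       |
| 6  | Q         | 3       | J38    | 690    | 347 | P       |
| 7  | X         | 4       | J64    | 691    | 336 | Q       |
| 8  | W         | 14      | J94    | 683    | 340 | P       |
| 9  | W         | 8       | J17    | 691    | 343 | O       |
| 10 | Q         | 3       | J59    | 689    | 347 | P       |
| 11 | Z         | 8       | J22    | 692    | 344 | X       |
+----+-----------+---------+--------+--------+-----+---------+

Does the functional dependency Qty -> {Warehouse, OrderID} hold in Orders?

Qty=336: rows 1, 7 → {Warehouse,OrderID} = (X, Q), (X, Q) ✓
Qty=340: rows 2, 3, 8 → {Warehouse,OrderID} = (W, P), (W, P), (W, P) ✓
Qty=347: rows 4, 6, 10 → {Warehouse,OrderID} = (Q, P), (Q, P), (Q, P) ✓
Qty=343: rows 5, 9 → {Warehouse,OrderID} = (W, O), (W, O) ✓
Qty=344: row 11 → {Warehouse,OrderID} = (Z, X) ✓
Every Qty value is associated with a single {Warehouse, OrderID} value, so Qty -> {Warehouse, OrderID} holds.

Yes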